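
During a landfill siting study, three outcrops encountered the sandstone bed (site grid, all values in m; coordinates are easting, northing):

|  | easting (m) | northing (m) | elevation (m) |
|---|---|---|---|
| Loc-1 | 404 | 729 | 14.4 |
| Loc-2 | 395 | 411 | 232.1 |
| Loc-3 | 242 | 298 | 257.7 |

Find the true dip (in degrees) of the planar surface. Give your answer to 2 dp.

37.80°

Two edge vectors: Loc-1→Loc-2 = (-9, -318, 217.7), Loc-1→Loc-3 = (-162, -431, 243.3).
Normal n = (Loc-1→Loc-2) × (Loc-1→Loc-3) = (16459.3, -33077.7, -47637).
So ∂z/∂easting = −n_x/n_z = 0.34552 and ∂z/∂northing = −n_y/n_z = −0.69437.
Gradient magnitude |∇z| = √(a² + b²) = √(0.11938 + 0.48215) = 0.77558.
True dip = arctan(0.77558) = 37.80°, dipping toward NNW (azimuth ≈ 334°).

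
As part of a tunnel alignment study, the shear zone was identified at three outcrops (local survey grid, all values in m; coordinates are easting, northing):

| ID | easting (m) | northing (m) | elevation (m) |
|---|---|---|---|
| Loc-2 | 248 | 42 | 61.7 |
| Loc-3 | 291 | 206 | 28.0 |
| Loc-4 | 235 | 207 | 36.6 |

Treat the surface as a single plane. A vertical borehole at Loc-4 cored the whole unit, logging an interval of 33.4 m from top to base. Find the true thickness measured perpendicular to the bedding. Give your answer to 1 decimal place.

Let the plane be z = a·easting + b·northing + c.
Loc-3−Loc-2: 43a + 164b = −33.7;  Loc-4−Loc-2: −13a + 165b = −25.1.
Solving gives a = −0.15651, b = −0.16445.
|∇z| = √(a²+b²) = 0.22702, so dip δ = arctan(0.22702) = 12.79°.
True thickness = vertical thickness × cos δ = 33.4 × cos 12.79° = 32.6 m.

32.6 m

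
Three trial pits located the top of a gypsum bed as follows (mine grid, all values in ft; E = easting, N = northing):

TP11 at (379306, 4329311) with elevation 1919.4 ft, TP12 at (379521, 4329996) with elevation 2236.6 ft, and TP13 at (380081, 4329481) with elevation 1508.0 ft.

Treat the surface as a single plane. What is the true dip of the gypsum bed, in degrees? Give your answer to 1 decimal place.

43.8°

Two edge vectors: TP11→TP12 = (215, 685, 317.2), TP11→TP13 = (775, 170, -411.4).
Normal n = (TP11→TP12) × (TP11→TP13) = (-335733, 334281, -494325).
So ∂z/∂E = −n_x/n_z = −0.67917 and ∂z/∂N = −n_y/n_z = 0.67624.
Gradient magnitude |∇z| = √(a² + b²) = √(0.46128 + 0.45730) = 0.95842.
True dip = arctan(0.95842) = 43.8°, dipping toward SE (azimuth ≈ 135°).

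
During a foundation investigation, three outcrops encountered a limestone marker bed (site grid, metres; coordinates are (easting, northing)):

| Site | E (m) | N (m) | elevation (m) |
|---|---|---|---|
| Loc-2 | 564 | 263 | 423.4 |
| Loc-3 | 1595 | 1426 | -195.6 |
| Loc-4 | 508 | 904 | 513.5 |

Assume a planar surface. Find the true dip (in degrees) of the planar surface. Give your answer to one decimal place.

34.8°

Let the plane be z = a·E + b·N + c.
Loc-3−Loc-2: 1031a + 1163b = −619;  Loc-4−Loc-2: −56a + 641b = 90.1.
Solving gives a = −0.69086, b = 0.08021.
Gradient magnitude |∇z| = √(a² + b²) = √(0.47729 + 0.00643) = 0.69550.
True dip = arctan(0.69550) = 34.8°, dipping toward E (azimuth ≈ 097°).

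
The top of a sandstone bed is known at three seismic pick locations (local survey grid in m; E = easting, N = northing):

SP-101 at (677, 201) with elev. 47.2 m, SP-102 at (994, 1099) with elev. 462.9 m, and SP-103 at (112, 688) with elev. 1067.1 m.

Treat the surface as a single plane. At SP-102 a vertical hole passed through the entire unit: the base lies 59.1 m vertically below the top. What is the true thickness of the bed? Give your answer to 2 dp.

Two edge vectors: SP-101→SP-102 = (317, 898, 415.7), SP-101→SP-103 = (-565, 487, 1019.9).
Normal n = (SP-101→SP-102) × (SP-101→SP-103) = (713424.3, -558178.8, 661749).
So ∂z/∂E = −n_x/n_z = −1.07809 and ∂z/∂N = −n_y/n_z = 0.84349.
|∇z| = √(a²+b²) = 1.36885, so dip δ = arctan(1.36885) = 53.85°.
True thickness = vertical thickness × cos δ = 59.1 × cos 53.85° = 34.86 m.

34.86 m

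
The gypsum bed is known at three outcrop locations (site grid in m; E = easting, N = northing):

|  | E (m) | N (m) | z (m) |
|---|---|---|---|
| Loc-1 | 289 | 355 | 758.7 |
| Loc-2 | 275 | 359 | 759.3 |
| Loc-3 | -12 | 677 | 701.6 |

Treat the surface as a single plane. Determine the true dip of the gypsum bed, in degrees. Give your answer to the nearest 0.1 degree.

Let the plane be z = a·E + b·N + c.
Loc-2−Loc-1: −14a + 4b = 0.6;  Loc-3−Loc-1: −301a + 322b = −57.1.
Solving gives a = −0.12760, b = −0.29661.
Gradient magnitude |∇z| = √(a² + b²) = √(0.01628 + 0.08798) = 0.32289.
True dip = arctan(0.32289) = 17.9°, dipping toward NNE (azimuth ≈ 023°).

17.9°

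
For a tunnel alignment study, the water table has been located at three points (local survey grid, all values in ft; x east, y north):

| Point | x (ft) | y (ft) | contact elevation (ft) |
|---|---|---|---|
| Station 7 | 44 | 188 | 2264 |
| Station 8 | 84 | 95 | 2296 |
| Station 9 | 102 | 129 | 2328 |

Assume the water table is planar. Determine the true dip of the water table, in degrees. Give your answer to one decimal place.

Two edge vectors: Station 7→Station 8 = (40, -93, 32), Station 7→Station 9 = (58, -59, 64).
Normal n = (Station 7→Station 8) × (Station 7→Station 9) = (-4064, -704, 3034).
So ∂z/∂x = −n_x/n_z = 1.33949 and ∂z/∂y = −n_y/n_z = 0.23204.
Gradient magnitude |∇z| = √(a² + b²) = √(1.79422 + 0.05384) = 1.35943.
True dip = arctan(1.35943) = 53.7°, dipping toward W (azimuth ≈ 260°).

53.7°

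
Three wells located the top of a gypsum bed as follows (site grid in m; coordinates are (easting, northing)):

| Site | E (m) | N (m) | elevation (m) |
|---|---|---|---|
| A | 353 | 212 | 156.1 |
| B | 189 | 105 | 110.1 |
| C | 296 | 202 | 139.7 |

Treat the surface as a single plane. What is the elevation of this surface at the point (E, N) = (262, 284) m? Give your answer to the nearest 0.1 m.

128.6 m

Let the plane be z = a·E + b·N + c.
B−A: −164a − 107b = −46;  C−A: −57a − 10b = −16.4.
Solving gives a = 0.29038, b = −0.01516.
Then c = 156.1 − a·353 − b·212 = 56.81.
At (262, 284): z = 76.1 − 4.3 + 56.81 = 128.6 m.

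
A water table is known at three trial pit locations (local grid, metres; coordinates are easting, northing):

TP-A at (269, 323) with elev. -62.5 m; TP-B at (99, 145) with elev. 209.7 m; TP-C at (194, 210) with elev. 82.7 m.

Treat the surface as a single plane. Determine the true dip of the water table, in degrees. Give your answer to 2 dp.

Let the plane be z = a·easting + b·northing + c.
TP-B−TP-A: −170a − 178b = 272.2;  TP-C−TP-A: −75a − 113b = 145.2.
Solving gives a = −0.83840, b = −0.72850.
Gradient magnitude |∇z| = √(a² + b²) = √(0.70291 + 0.53071) = 1.11068.
True dip = arctan(1.11068) = 48.00°, dipping toward NE (azimuth ≈ 049°).

48.00°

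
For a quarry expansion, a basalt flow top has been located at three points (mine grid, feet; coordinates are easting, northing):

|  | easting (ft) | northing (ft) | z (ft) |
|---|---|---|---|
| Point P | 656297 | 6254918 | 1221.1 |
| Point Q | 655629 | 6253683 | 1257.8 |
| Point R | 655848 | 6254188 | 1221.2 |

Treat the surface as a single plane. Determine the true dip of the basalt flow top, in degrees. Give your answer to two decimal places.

25.09°

Let the plane be z = a·easting + b·northing + c.
Point Q−Point P: −668a − 1235b = 36.7;  Point R−Point P: −449a − 730b = 0.1.
Solving gives a = 0.39877, b = −0.24541.
Gradient magnitude |∇z| = √(a² + b²) = √(0.15901 + 0.06022) = 0.46823.
True dip = arctan(0.46823) = 25.09°, dipping toward WNW (azimuth ≈ 302°).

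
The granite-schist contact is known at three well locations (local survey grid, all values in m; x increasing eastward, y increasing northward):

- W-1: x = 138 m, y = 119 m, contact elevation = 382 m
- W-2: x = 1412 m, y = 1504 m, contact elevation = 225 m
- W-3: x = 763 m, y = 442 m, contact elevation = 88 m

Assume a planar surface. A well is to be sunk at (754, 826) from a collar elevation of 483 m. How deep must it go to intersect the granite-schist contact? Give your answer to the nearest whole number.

154 m

Let the plane be z = a·x + b·y + c.
W-2−W-1: 1274a + 1385b = −157;  W-3−W-1: 625a + 323b = −294.
Solving gives a = −0.78498, b = 0.60871.
Then c = 382 − a·138 − b·119 = 417.89.
At (754, 826): z_contact = −591.9 + 502.8 + 417.89 = 328.8 m.
Depth below ground = 483 − 328.8 = 154 m.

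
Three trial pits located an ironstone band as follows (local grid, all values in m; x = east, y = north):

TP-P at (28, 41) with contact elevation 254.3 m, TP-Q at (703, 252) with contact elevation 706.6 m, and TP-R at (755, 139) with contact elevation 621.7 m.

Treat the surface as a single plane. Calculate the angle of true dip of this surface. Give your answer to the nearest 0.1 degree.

Two edge vectors: TP-P→TP-Q = (675, 211, 452.3), TP-P→TP-R = (727, 98, 367.4).
Normal n = (TP-P→TP-Q) × (TP-P→TP-R) = (33196, 80827.1, -87247).
So ∂z/∂x = −n_x/n_z = 0.38048 and ∂z/∂y = −n_y/n_z = 0.92642.
Gradient magnitude |∇z| = √(a² + b²) = √(0.14477 + 0.85825) = 1.00151.
True dip = arctan(1.00151) = 45.0°, dipping toward SSW (azimuth ≈ 202°).

45.0°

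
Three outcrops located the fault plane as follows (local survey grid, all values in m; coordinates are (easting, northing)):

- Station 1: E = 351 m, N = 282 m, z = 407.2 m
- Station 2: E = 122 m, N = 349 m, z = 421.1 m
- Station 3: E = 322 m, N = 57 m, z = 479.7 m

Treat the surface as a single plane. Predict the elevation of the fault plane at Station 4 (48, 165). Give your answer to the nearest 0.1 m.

Two edge vectors: Station 1→Station 2 = (-229, 67, 13.9), Station 1→Station 3 = (-29, -225, 72.5).
Normal n = (Station 1→Station 2) × (Station 1→Station 3) = (7985, 16199.4, 53468).
So ∂z/∂E = −n_x/n_z = −0.14934 and ∂z/∂N = −n_y/n_z = −0.30297.
Intercept c from Station 1: 407.2 + 52.42 + 85.44 = 545.06.
At (48, 165): z = −7.2 − 50.0 + 545.06 = 487.9 m.

487.9 m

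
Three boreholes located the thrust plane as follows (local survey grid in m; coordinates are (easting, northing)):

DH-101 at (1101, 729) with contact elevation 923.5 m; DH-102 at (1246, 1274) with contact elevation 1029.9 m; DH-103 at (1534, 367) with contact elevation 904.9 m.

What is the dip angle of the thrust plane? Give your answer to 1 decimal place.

11.1°

Two edge vectors: DH-101→DH-102 = (145, 545, 106.4), DH-101→DH-103 = (433, -362, -18.6).
Normal n = (DH-101→DH-102) × (DH-101→DH-103) = (28379.8, 48768.2, -288475).
So ∂z/∂E = −n_x/n_z = 0.09838 and ∂z/∂N = −n_y/n_z = 0.16906.
Gradient magnitude |∇z| = √(a² + b²) = √(0.00968 + 0.02858) = 0.19560.
True dip = arctan(0.19560) = 11.1°, dipping toward SSW (azimuth ≈ 210°).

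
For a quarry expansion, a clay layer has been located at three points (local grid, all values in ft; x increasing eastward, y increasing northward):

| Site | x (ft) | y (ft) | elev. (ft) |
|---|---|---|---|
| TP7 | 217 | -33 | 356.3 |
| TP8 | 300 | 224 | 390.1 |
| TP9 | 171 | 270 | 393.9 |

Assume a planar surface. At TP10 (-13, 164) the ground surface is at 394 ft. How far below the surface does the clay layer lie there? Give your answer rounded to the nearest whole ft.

Two edge vectors: TP7→TP8 = (83, 257, 33.8), TP7→TP9 = (-46, 303, 37.6).
Normal n = (TP7→TP8) × (TP7→TP9) = (-578.2, -4675.6, 36971).
So ∂z/∂x = −n_x/n_z = 0.01564 and ∂z/∂y = −n_y/n_z = 0.12647.
Intercept c from TP7: 356.3 − 3.39 + 4.17 = 357.08.
At (-13, 164): z_contact = −0.2 + 20.7 + 357.08 = 377.6 ft.
Depth below ground = 394 − 377.6 = 16 ft.

16 ft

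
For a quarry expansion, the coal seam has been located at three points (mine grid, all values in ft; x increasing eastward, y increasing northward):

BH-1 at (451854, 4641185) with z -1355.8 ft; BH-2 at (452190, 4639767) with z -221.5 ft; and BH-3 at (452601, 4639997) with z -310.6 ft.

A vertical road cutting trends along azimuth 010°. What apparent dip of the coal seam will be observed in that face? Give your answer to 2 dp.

35.18°

Two edge vectors: BH-1→BH-2 = (336, -1418, 1134.3), BH-1→BH-3 = (747, -1188, 1045.2).
Normal n = (BH-1→BH-2) × (BH-1→BH-3) = (-134545.2, 496134.9, 660078).
So ∂z/∂x = −n_x/n_z = 0.20383 and ∂z/∂y = −n_y/n_z = −0.75163.
Unit vector along 010° is (sin 10°, cos 10°) = (0.1736, 0.9848).
Slope in that direction = a·(0.1736) + b·(0.9848) = −0.70482.
Apparent dip = arctan|0.70482| = 35.18° (true dip is 37.9°, so apparent ≤ true as expected).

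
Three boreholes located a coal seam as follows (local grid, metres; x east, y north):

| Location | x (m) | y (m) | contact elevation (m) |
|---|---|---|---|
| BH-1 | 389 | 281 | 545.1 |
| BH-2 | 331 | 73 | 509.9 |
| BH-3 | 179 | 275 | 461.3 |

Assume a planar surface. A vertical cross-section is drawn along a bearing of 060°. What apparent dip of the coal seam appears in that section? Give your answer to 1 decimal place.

Let the plane be z = a·x + b·y + c.
BH-2−BH-1: −58a − 208b = −35.2;  BH-3−BH-1: −210a − 6b = −83.8.
Solving gives a = 0.39738, b = 0.05842.
Unit vector along 060° is (sin 60°, cos 60°) = (0.8660, 0.5000).
Slope in that direction = a·(0.8660) + b·(0.5000) = 0.37335.
Apparent dip = arctan|0.37335| = 20.5° (true dip is 21.9°, so apparent ≤ true as expected).

20.5°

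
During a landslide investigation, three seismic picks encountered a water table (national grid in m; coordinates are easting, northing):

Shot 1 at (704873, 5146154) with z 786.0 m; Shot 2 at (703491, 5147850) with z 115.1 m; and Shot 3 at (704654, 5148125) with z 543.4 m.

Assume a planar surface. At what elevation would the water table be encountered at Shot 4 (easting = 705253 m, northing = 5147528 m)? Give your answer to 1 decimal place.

Two edge vectors: Shot 1→Shot 2 = (-1382, 1696, -670.9), Shot 1→Shot 3 = (-219, 1971, -242.6).
Normal n = (Shot 1→Shot 2) × (Shot 1→Shot 3) = (910894.3, -188346.1, -2352498).
So ∂z/∂easting = −n_x/n_z = 0.387203007 and ∂z/∂northing = −n_y/n_z = −0.080062172.
Intercept c from Shot 1: 786 − 272928.95 + 412012.27 = 139869.32.
At (705253, 5147528): z = 273076.1 − 412122.3 + 139869.32 = 823.1 m.

823.1 m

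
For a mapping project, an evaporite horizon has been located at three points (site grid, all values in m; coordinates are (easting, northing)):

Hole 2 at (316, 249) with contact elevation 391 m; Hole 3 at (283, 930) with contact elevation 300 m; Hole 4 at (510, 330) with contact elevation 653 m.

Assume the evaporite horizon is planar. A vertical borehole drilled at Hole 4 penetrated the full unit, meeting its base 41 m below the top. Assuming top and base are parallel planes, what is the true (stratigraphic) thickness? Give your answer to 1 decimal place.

24.1 m

Let the plane be z = a·E + b·N + c.
Hole 3−Hole 2: −33a + 681b = −91;  Hole 4−Hole 2: 194a + 81b = 262.
Solving gives a = 1.37842, b = −0.06683.
|∇z| = √(a²+b²) = 1.38004, so dip δ = arctan(1.38004) = 54.07°.
True thickness = vertical thickness × cos δ = 41 × cos 54.07° = 24.1 m.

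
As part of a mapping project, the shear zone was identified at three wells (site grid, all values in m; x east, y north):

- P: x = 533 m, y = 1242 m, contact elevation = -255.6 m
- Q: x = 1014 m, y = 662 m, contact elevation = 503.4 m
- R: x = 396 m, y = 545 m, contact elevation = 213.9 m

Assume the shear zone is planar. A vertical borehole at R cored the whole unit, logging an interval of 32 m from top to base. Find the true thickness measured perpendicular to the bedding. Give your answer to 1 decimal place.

Two edge vectors: P→Q = (481, -580, 759), P→R = (-137, -697, 469.5).
Normal n = (P→Q) × (P→R) = (256713, -329812.5, -414717).
So ∂z/∂x = −n_x/n_z = 0.61901 and ∂z/∂y = −n_y/n_z = −0.79527.
|∇z| = √(a²+b²) = 1.00778, so dip δ = arctan(1.00778) = 45.22°.
True thickness = vertical thickness × cos δ = 32 × cos 45.22° = 22.5 m.

22.5 m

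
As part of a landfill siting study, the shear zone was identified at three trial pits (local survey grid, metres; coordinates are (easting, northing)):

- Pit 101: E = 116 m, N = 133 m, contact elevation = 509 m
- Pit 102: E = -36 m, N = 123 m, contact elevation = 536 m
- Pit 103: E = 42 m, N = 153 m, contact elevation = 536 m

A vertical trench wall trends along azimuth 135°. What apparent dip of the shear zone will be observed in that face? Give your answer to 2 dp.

28.61°

Let the plane be z = a·E + b·N + c.
Pit 102−Pit 101: −152a − 10b = 27;  Pit 103−Pit 101: −74a + 20b = 27.
Solving gives a = −0.21429, b = 0.55714.
Unit vector along 135° is (sin 135°, cos 135°) = (0.7071, -0.7071).
Slope in that direction = a·(0.7071) + b·(-0.7071) = −0.54548.
Apparent dip = arctan|0.54548| = 28.61° (true dip is 30.8°, so apparent ≤ true as expected).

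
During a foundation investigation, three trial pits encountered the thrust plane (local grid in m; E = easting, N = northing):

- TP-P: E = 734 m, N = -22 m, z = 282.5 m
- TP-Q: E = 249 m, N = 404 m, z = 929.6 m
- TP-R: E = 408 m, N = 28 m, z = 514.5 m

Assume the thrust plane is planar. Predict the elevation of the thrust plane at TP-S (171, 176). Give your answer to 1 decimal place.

779.0 m

Let the plane be z = a·E + b·N + c.
TP-Q−TP-P: −485a + 426b = 647.1;  TP-R−TP-P: −326a + 50b = 232.
Solving gives a = −0.57995, b = 0.85875.
Then c = 282.5 − a·734 − b·-22 = 727.07.
At (171, 176): z = −99.2 + 151.1 + 727.07 = 779.0 m.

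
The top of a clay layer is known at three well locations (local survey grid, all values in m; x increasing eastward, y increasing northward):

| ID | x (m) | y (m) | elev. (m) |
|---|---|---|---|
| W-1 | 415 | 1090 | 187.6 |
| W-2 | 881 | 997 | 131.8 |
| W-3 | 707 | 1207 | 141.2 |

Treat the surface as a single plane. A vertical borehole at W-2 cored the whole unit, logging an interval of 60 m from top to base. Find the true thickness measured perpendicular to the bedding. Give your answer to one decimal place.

Two edge vectors: W-1→W-2 = (466, -93, -55.8), W-1→W-3 = (292, 117, -46.4).
Normal n = (W-1→W-2) × (W-1→W-3) = (10843.8, 5328.8, 81678).
So ∂z/∂x = −n_x/n_z = −0.13276 and ∂z/∂y = −n_y/n_z = −0.06524.
|∇z| = √(a²+b²) = 0.14793, so dip δ = arctan(0.14793) = 8.41°.
True thickness = vertical thickness × cos δ = 60 × cos 8.41° = 59.4 m.

59.4 m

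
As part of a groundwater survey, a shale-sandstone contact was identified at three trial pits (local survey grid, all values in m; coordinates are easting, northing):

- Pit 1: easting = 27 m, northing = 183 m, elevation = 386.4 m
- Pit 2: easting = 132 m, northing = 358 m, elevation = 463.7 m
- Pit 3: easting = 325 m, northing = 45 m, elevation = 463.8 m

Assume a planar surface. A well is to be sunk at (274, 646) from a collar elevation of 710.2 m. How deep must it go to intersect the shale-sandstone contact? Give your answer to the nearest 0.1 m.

130.5 m

Let the plane be z = a·easting + b·northing + c.
Pit 2−Pit 1: 105a + 175b = 77.3;  Pit 3−Pit 1: 298a − 138b = 77.4.
Solving gives a = 0.36333, b = 0.22372.
Then c = 386.4 − a·27 − b·183 = 335.65.
At (274, 646): z_contact = 99.55 + 144.52 + 335.65 = 579.72 m.
Depth below ground = 710.2 − 579.72 = 130.5 m.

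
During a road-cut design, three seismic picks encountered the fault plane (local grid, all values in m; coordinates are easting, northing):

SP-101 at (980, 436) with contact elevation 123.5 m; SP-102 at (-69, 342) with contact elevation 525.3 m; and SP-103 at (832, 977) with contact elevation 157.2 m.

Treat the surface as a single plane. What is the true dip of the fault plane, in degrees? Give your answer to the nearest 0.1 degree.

Two edge vectors: SP-101→SP-102 = (-1049, -94, 401.8), SP-101→SP-103 = (-148, 541, 33.7).
Normal n = (SP-101→SP-102) × (SP-101→SP-103) = (-220541.6, -24115.1, -581421).
So ∂z/∂easting = −n_x/n_z = −0.37931 and ∂z/∂northing = −n_y/n_z = −0.04148.
Gradient magnitude |∇z| = √(a² + b²) = √(0.14388 + 0.00172) = 0.38158.
True dip = arctan(0.38158) = 20.9°, dipping toward E (azimuth ≈ 084°).

20.9°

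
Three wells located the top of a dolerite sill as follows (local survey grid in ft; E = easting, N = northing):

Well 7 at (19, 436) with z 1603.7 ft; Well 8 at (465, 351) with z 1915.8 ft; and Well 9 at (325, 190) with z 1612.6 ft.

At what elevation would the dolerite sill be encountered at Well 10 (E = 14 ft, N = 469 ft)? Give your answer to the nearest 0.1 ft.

1635.2 ft

Two edge vectors: Well 7→Well 8 = (446, -85, 312.1), Well 7→Well 9 = (306, -246, 8.9).
Normal n = (Well 7→Well 8) × (Well 7→Well 9) = (76020.1, 91533.2, -83706).
So ∂z/∂E = −n_x/n_z = 0.90818 and ∂z/∂N = −n_y/n_z = 1.09351.
Intercept c from Well 7: 1603.7 − 17.26 − 476.77 = 1109.67.
At (14, 469): z = 12.7 + 512.9 + 1109.67 = 1635.2 ft.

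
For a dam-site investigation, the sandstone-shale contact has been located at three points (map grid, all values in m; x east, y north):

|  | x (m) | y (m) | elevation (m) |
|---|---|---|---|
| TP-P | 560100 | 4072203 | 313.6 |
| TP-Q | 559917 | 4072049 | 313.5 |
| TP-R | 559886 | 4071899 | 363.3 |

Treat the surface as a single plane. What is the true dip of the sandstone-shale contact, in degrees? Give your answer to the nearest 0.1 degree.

Two edge vectors: TP-P→TP-Q = (-183, -154, -0.1), TP-P→TP-R = (-214, -304, 49.7).
Normal n = (TP-P→TP-Q) × (TP-P→TP-R) = (-7684.2, 9116.5, 22676).
So ∂z/∂x = −n_x/n_z = 0.33887 and ∂z/∂y = −n_y/n_z = −0.40203.
Gradient magnitude |∇z| = √(a² + b²) = √(0.11483 + 0.16163) = 0.52580.
True dip = arctan(0.52580) = 27.7°, dipping toward NW (azimuth ≈ 320°).

27.7°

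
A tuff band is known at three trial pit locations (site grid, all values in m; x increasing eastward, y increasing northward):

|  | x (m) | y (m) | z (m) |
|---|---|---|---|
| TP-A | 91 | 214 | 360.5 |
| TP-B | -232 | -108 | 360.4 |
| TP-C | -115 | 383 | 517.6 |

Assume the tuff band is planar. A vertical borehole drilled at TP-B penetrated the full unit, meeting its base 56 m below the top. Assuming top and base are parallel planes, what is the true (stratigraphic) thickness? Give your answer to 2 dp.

Let the plane be z = a·x + b·y + c.
TP-B−TP-A: −323a − 322b = −0.1;  TP-C−TP-A: −206a + 169b = 157.1.
Solving gives a = −0.41821, b = 0.41982.
|∇z| = √(a²+b²) = 0.59257, so dip δ = arctan(0.59257) = 30.65°.
True thickness = vertical thickness × cos δ = 56 × cos 30.65° = 48.18 m.

48.18 m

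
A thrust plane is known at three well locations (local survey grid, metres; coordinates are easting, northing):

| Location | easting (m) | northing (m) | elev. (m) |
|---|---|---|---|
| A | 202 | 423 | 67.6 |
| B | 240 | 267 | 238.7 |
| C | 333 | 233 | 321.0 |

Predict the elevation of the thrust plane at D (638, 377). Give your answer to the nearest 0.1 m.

343.7 m

Two edge vectors: A→B = (38, -156, 171.1), A→C = (131, -190, 253.4).
Normal n = (A→B) × (A→C) = (-7021.4, 12784.9, 13216).
So ∂z/∂easting = −n_x/n_z = 0.53128 and ∂z/∂northing = −n_y/n_z = −0.96738.
Intercept c from A: 67.6 − 107.32 + 409.20 = 369.48.
At (638, 377): z = 339.0 − 364.7 + 369.48 = 343.7 m.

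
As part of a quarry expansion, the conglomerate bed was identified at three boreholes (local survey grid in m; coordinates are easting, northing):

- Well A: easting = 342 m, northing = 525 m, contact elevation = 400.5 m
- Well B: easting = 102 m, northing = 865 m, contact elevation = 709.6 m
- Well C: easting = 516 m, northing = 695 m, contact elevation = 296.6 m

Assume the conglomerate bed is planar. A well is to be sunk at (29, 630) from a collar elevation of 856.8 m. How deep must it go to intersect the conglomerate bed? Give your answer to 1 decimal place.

150.8 m

Two edge vectors: Well A→Well B = (-240, 340, 309.1), Well A→Well C = (174, 170, -103.9).
Normal n = (Well A→Well B) × (Well A→Well C) = (-87873, 28847.4, -99960).
So ∂z/∂easting = −n_x/n_z = −0.87908 and ∂z/∂northing = −n_y/n_z = 0.28859.
Intercept c from Well A: 400.5 + 300.65 − 151.51 = 549.64.
At (29, 630): z_contact = −25.49 + 181.81 + 549.64 = 705.95 m.
Depth below ground = 856.8 − 705.95 = 150.8 m.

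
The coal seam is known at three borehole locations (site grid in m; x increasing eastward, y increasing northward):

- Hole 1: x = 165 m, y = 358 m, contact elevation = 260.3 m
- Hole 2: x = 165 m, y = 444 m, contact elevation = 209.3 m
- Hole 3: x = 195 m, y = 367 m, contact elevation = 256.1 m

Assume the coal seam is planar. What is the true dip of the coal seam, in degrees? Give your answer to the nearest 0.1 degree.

Two edge vectors: Hole 1→Hole 2 = (0, 86, -51), Hole 1→Hole 3 = (30, 9, -4.2).
Normal n = (Hole 1→Hole 2) × (Hole 1→Hole 3) = (97.8, -1530, -2580).
So ∂z/∂x = −n_x/n_z = 0.03791 and ∂z/∂y = −n_y/n_z = −0.59302.
Gradient magnitude |∇z| = √(a² + b²) = √(0.00144 + 0.35168) = 0.59423.
True dip = arctan(0.59423) = 30.7°, dipping toward N (azimuth ≈ 356°).

30.7°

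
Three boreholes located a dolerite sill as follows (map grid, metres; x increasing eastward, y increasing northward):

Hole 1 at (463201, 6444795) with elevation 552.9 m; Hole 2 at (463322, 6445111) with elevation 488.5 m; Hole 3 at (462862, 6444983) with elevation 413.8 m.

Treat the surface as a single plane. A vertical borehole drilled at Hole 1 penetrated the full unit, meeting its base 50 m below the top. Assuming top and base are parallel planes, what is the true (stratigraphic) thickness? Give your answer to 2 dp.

46.65 m

Let the plane be z = a·x + b·y + c.
Hole 2−Hole 1: 121a + 316b = −64.4;  Hole 3−Hole 1: −339a + 188b = −139.1.
Solving gives a = 0.24523, b = −0.29770.
|∇z| = √(a²+b²) = 0.38570, so dip δ = arctan(0.38570) = 21.09°.
True thickness = vertical thickness × cos δ = 50 × cos 21.09° = 46.65 m.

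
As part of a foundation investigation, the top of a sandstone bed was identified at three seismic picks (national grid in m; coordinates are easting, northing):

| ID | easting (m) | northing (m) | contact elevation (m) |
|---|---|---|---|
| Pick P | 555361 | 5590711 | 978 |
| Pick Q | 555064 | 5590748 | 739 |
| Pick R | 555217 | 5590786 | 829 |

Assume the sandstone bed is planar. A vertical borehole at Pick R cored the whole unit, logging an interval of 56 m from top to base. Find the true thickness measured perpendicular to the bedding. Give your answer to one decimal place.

Let the plane be z = a·easting + b·northing + c.
Pick Q−Pick P: −297a + 37b = −239;  Pick R−Pick P: −144a + 75b = −149.
Solving gives a = 0.73240, b = −0.58046.
|∇z| = √(a²+b²) = 0.93453, so dip δ = arctan(0.93453) = 43.06°.
True thickness = vertical thickness × cos δ = 56 × cos 43.06° = 40.9 m.

40.9 m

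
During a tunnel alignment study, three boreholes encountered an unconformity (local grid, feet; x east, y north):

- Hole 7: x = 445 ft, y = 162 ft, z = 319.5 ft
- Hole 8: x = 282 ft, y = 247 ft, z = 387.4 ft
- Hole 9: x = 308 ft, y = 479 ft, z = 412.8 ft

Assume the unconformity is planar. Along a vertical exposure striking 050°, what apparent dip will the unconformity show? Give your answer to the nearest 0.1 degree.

9.4°

Let the plane be z = a·x + b·y + c.
Hole 8−Hole 7: −163a + 85b = 67.9;  Hole 9−Hole 7: −137a + 317b = 93.3.
Solving gives a = −0.33962, b = 0.14754.
Unit vector along 050° is (sin 50°, cos 50°) = (0.7660, 0.6428).
Slope in that direction = a·(0.7660) + b·(0.6428) = −0.16533.
Apparent dip = arctan|0.16533| = 9.4° (true dip is 20.3°, so apparent ≤ true as expected).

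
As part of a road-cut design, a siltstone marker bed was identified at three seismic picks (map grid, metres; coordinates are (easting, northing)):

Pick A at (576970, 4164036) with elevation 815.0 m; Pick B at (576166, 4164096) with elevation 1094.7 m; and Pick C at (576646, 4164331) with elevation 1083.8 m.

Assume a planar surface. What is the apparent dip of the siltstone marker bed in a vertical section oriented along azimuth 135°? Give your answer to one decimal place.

Let the plane be z = a·E + b·N + c.
Pick B−Pick A: −804a + 60b = 279.7;  Pick C−Pick A: −324a + 295b = 268.8.
Solving gives a = −0.30488, b = 0.57634.
Unit vector along 135° is (sin 135°, cos 135°) = (0.7071, -0.7071).
Slope in that direction = a·(0.7071) + b·(-0.7071) = −0.62311.
Apparent dip = arctan|0.62311| = 31.9° (true dip is 33.1°, so apparent ≤ true as expected).

31.9°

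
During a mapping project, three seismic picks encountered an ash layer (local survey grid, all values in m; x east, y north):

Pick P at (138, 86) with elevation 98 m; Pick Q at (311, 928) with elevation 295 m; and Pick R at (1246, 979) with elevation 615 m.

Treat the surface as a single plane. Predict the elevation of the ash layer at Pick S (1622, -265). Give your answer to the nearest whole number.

Let the plane be z = a·x + b·y + c.
Pick Q−Pick P: 173a + 842b = 197;  Pick R−Pick P: 1108a + 893b = 517.
Solving gives a = 0.33322, b = 0.16550.
Then c = 98 − a·138 − b·86 = 37.78.
At (1622, -265): z = 540.5 − 43.9 + 37.78 = 534.4 m.

534 m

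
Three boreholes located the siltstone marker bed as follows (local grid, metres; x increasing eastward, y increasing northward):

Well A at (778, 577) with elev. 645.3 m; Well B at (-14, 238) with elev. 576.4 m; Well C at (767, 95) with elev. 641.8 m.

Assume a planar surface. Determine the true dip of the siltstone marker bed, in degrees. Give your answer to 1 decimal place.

Two edge vectors: Well A→Well B = (-792, -339, -68.9), Well A→Well C = (-11, -482, -3.5).
Normal n = (Well A→Well B) × (Well A→Well C) = (-32023.3, -2014.1, 378015).
So ∂z/∂x = −n_x/n_z = 0.08471 and ∂z/∂y = −n_y/n_z = 0.00533.
Gradient magnitude |∇z| = √(a² + b²) = √(0.00718 + 0.00003) = 0.08488.
True dip = arctan(0.08488) = 4.9°, dipping toward W (azimuth ≈ 266°).

4.9°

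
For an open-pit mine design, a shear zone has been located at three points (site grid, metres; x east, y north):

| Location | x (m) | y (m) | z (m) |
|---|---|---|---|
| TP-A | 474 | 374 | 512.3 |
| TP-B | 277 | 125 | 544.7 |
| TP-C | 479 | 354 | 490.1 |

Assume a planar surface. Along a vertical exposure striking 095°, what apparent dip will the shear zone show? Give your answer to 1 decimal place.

51.5°

Let the plane be z = a·x + b·y + c.
TP-B−TP-A: −197a − 249b = 32.4;  TP-C−TP-A: 5a − 20b = −22.2.
Solving gives a = −1.19109, b = 0.81223.
Unit vector along 095° is (sin 95°, cos 95°) = (0.9962, -0.0872).
Slope in that direction = a·(0.9962) + b·(-0.0872) = −1.25735.
Apparent dip = arctan|1.25735| = 51.5° (true dip is 55.3°, so apparent ≤ true as expected).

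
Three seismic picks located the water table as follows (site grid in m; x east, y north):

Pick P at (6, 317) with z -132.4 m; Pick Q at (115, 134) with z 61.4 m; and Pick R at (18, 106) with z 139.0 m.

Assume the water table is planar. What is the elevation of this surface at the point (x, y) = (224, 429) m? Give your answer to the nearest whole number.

Two edge vectors: Pick P→Pick Q = (109, -183, 193.8), Pick P→Pick R = (12, -211, 271.4).
Normal n = (Pick P→Pick Q) × (Pick P→Pick R) = (-8774.4, -27257, -20803).
So ∂z/∂x = −n_x/n_z = −0.42179 and ∂z/∂y = −n_y/n_z = −1.31024.
Intercept c from Pick P: -132.4 + 2.53 + 415.35 = 285.48.
At (224, 429): z = −94.5 − 562.1 + 285.48 = -371.1 m.

-371 m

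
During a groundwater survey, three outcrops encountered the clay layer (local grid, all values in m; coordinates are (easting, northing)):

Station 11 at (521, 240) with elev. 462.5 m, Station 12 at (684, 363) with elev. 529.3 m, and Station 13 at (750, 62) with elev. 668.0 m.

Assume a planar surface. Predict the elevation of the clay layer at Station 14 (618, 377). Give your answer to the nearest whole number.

Let the plane be z = a·E + b·N + c.
Station 12−Station 11: 163a + 123b = 66.8;  Station 13−Station 11: 229a − 178b = 205.5.
Solving gives a = 0.64999, b = −0.31828.
Then c = 462.5 − a·521 − b·240 = 200.24.
At (618, 377): z = 401.7 − 120.0 + 200.24 = 481.9 m.

482 m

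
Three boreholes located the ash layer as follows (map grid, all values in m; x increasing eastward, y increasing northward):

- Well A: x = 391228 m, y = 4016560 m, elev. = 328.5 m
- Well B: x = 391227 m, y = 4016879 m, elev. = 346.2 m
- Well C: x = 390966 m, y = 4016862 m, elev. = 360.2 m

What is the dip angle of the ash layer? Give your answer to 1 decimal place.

4.6°

Let the plane be z = a·x + b·y + c.
Well B−Well A: −1a + 319b = 17.7;  Well C−Well A: −262a + 302b = 31.7.
Solving gives a = −0.05724, b = 0.05531.
Gradient magnitude |∇z| = √(a² + b²) = √(0.00328 + 0.00306) = 0.07960.
True dip = arctan(0.07960) = 4.6°, dipping toward SE (azimuth ≈ 134°).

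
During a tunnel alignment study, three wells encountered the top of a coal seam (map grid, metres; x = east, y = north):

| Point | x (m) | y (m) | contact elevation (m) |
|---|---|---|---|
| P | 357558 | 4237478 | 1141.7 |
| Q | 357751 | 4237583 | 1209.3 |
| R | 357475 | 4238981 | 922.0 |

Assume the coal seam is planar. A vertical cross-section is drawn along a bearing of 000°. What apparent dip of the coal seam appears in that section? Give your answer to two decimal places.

7.02°

Two edge vectors: P→Q = (193, 105, 67.6), P→R = (-83, 1503, -219.7).
Normal n = (P→Q) × (P→R) = (-124671.3, 36791.3, 298794).
So ∂z/∂x = −n_x/n_z = 0.41725 and ∂z/∂y = −n_y/n_z = −0.12313.
Unit vector along 000° is (sin 0°, cos 0°) = (0.0000, 1.0000).
Slope in that direction = a·(0.0000) + b·(1.0000) = −0.12313.
Apparent dip = arctan|0.12313| = 7.02° (true dip is 23.5°, so apparent ≤ true as expected).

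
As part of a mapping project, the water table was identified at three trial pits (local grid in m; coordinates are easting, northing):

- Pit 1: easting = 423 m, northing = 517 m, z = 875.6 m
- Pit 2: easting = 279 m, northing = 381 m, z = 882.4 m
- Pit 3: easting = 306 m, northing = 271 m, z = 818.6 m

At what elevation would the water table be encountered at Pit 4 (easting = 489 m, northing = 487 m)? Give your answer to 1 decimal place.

829.9 m

Let the plane be z = a·easting + b·northing + c.
Pit 2−Pit 1: −144a − 136b = 6.8;  Pit 3−Pit 1: −117a − 246b = −57.
Solving gives a = −0.48303, b = 0.46144.
Then c = 875.6 − a·423 − b·517 = 841.36.
At (489, 487): z = −236.2 + 224.7 + 841.36 = 829.9 m.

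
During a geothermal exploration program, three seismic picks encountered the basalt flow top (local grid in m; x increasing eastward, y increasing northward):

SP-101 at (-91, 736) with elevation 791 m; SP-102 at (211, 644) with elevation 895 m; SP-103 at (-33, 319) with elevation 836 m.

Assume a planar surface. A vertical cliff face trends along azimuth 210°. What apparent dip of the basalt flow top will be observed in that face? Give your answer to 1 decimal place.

Two edge vectors: SP-101→SP-102 = (302, -92, 104), SP-101→SP-103 = (58, -417, 45).
Normal n = (SP-101→SP-102) × (SP-101→SP-103) = (39228, -7558, -120598).
So ∂z/∂x = −n_x/n_z = 0.32528 and ∂z/∂y = −n_y/n_z = −0.06267.
Unit vector along 210° is (sin 210°, cos 210°) = (-0.5000, -0.8660).
Slope in that direction = a·(-0.5000) + b·(-0.8660) = −0.10836.
Apparent dip = arctan|0.10836| = 6.2° (true dip is 18.3°, so apparent ≤ true as expected).

6.2°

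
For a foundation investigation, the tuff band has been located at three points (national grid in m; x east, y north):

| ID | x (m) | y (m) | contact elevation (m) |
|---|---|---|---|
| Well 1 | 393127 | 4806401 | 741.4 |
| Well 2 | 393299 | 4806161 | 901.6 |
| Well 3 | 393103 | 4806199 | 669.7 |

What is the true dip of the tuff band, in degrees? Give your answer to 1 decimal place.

Two edge vectors: Well 1→Well 2 = (172, -240, 160.2), Well 1→Well 3 = (-24, -202, -71.7).
Normal n = (Well 1→Well 2) × (Well 1→Well 3) = (49568.4, 8487.6, -40504).
So ∂z/∂x = −n_x/n_z = 1.22379 and ∂z/∂y = −n_y/n_z = 0.20955.
Gradient magnitude |∇z| = √(a² + b²) = √(1.49766 + 0.04391) = 1.24160.
True dip = arctan(1.24160) = 51.2°, dipping toward W (azimuth ≈ 260°).

51.2°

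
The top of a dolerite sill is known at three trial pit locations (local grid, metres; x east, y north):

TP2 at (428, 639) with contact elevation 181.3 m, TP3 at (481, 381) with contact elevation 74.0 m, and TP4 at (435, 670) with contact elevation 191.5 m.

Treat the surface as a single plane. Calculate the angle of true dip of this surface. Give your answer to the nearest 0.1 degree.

23.0°

Two edge vectors: TP2→TP3 = (53, -258, -107.3), TP2→TP4 = (7, 31, 10.2).
Normal n = (TP2→TP3) × (TP2→TP4) = (694.7, -1291.7, 3449).
So ∂z/∂x = −n_x/n_z = −0.20142 and ∂z/∂y = −n_y/n_z = 0.37451.
Gradient magnitude |∇z| = √(a² + b²) = √(0.04057 + 0.14026) = 0.42524.
True dip = arctan(0.42524) = 23.0°, dipping toward SSE (azimuth ≈ 152°).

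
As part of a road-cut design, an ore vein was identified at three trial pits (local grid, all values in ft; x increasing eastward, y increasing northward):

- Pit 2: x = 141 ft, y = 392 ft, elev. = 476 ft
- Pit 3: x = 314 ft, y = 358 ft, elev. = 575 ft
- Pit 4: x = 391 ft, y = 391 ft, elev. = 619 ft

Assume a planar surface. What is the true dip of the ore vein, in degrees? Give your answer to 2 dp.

Let the plane be z = a·x + b·y + c.
Pit 3−Pit 2: 173a − 34b = 99;  Pit 4−Pit 2: 250a − 1b = 143.
Solving gives a = 0.57199, b = −0.00132.
Gradient magnitude |∇z| = √(a² + b²) = √(0.32718 + 0.00000) = 0.57200.
True dip = arctan(0.57200) = 29.77°, dipping toward W (azimuth ≈ 270°).

29.77°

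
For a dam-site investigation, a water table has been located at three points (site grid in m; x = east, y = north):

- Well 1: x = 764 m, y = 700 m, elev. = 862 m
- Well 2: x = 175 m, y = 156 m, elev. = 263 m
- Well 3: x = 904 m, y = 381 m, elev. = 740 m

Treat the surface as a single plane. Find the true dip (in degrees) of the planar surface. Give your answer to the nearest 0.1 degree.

Let the plane be z = a·x + b·y + c.
Well 2−Well 1: −589a − 544b = −599;  Well 3−Well 1: 140a − 319b = −122.
Solving gives a = 0.47231, b = 0.58973.
Gradient magnitude |∇z| = √(a² + b²) = √(0.22307 + 0.34778) = 0.75555.
True dip = arctan(0.75555) = 37.1°, dipping toward SW (azimuth ≈ 219°).

37.1°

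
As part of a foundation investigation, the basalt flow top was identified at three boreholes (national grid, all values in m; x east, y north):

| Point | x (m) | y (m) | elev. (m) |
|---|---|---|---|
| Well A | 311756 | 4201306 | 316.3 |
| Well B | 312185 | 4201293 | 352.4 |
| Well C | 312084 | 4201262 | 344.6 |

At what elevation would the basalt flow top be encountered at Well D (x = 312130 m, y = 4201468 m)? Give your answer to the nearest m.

344 m

Let the plane be z = a·x + b·y + c.
Well B−Well A: 429a − 13b = 36.1;  Well C−Well A: 328a − 44b = 28.3.
Solving gives a = 0.08352724, b = −0.02052423.
Then c = 316.3 − a·311756 − b·4201306 = 60504.74.
At (312130, 4201468): z = 26071.4 − 86231.9 + 60504.74 = 344.2 m.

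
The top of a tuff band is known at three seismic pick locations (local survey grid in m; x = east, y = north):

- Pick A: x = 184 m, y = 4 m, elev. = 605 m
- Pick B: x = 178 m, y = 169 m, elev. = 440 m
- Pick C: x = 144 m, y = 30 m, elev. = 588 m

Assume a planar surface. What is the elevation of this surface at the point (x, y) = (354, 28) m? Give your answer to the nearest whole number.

542 m

Two edge vectors: Pick A→Pick B = (-6, 165, -165), Pick A→Pick C = (-40, 26, -17).
Normal n = (Pick A→Pick B) × (Pick A→Pick C) = (1485, 6498, 6444).
So ∂z/∂x = −n_x/n_z = −0.23045 and ∂z/∂y = −n_y/n_z = −1.00838.
Intercept c from Pick A: 605 + 42.40 + 4.03 = 651.44.
At (354, 28): z = −81.6 − 28.2 + 651.44 = 541.6 m.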